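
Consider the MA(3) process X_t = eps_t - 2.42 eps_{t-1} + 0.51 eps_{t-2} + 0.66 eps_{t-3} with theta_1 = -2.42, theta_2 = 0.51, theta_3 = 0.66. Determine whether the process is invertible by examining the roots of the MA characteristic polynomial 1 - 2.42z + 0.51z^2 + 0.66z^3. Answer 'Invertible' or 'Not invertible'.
\text{Not invertible}

The MA(q) characteristic polynomial is P(z) = 1 - 2.42z + 0.51z^2 + 0.66z^3.
Invertibility requires all roots to lie outside the unit circle, i.e. |z| > 1 for every root.
Degree 3: look for a simple real root z0 first, then factor out (1 - z/z0) and solve the remaining quadratic.
Testing z0 = 0.5: P(0.5) = 1 + (-2.42)(0.5) + (0.51)(0.5)^2 + (0.66)(0.5)^3
  = 1 + (-1.21) + (0.1275) + (0.0825) = 0.  So z_0 = 0.5 is a root, |z_0| = 0.5.
Divide out the factor (1 - 2 z) = (1 - z/z0) (since 1/z0 = 2):
  P(z) = (1 - 2 z)(1 + (-0.42) z + (-0.33) z^2)
  [check: z-coef -0.42 - (2) = -2.42; z^2-coef -0.33 - (2)(-0.42) = 0.51; z^3-coef -(2)(-0.33) = 0.66.]
Remaining roots from the quadratic factor 1 + (-0.42) z + (-0.33) z^2:
  Set 1 + (-0.42) z + (-0.33) z^2 = 0, i.e. a z^2 + b z + c = 0 with a = -0.33, b = -0.42, c = 1.
  Discriminant D = b^2 - 4ac = (-0.42)^2 - 4*(-0.33)*1 = 0.1764 - (-1.32) = 1.4964.
  D >= 0, so the roots are real: z = (-b +/- sqrt(D)) / (2a) = (0.42 +/- 1.223274) / (-0.66).
    z_1 = (0.42 + 1.223274) / (-0.66) = -2.4898,   |z_1| = 2.4898.
    z_2 = (0.42 - 1.223274) / (-0.66) = 1.2171,   |z_2| = 1.2171.
Moduli of all roots: 0.5000, 2.4898, 1.2171.
All moduli strictly greater than 1? No.
Verdict: Not invertible.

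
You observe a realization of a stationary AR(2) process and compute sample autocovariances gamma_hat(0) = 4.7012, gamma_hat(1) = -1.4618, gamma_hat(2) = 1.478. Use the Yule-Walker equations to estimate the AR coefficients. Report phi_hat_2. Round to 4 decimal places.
\hat\phi_{2} = 0.2410

The Yule-Walker equations for an AR(p) process read, in matrix form,
  Gamma_p phi = r_p,   with   (Gamma_p)_{ij} = gamma(|i - j|),
                       (r_p)_i = gamma(i),   i,j = 1..p.
Substitute the sample gammas (Toeplitz matrix and right-hand side of size 2):
  Gamma_p = [[4.7012, -1.4618], [-1.4618, 4.7012]]
  r_p     = [-1.4618, 1.478]
Written out:
  4.7012 phi_1 - 1.4618 phi_2 = -1.4618
  -1.4618 phi_1 + 4.7012 phi_2 = 1.478
Solve by Cramer's rule:
  det = gamma(0)^2 - gamma(1)^2 = (4.7012)^2 - (-1.4618)^2 = 22.10128144 - 2.13685924 = 19.9644222
  phi_hat_1 = [gamma(1) gamma(0) - gamma(1) gamma(2)] / det = [(-1.4618)(4.7012) - (-1.4618)(1.478)] / 19.9644222 = -4.71167376 / 19.9644222 = -0.236
  phi_hat_2 = [gamma(0) gamma(2) - gamma(1)^2] / det = [(4.7012)(1.478) - (-1.4618)^2] / 19.9644222 = 4.81151436 / 19.9644222 = 0.241
So phi_hat = [-0.2360, 0.2410].
Therefore phi_hat_2 = 0.2410.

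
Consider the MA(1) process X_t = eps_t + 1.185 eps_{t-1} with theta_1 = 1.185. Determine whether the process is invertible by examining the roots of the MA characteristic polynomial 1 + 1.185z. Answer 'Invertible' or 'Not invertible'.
\text{Not invertible}

The MA(q) characteristic polynomial is P(z) = 1 + 1.185z.
Invertibility requires all roots to lie outside the unit circle, i.e. |z| > 1 for every root.
This is linear in z: 1 + (1.185) z = 0  =>  z = -1/(1.185) = -0.843882,  |z| = 0.843882.
Moduli of all roots: 0.8439.
All moduli strictly greater than 1? No.
Verdict: Not invertible.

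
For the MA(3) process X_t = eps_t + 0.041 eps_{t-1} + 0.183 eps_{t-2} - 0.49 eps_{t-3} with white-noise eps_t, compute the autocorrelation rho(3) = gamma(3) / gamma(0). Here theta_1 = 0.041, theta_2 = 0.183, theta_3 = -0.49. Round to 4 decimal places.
\rho(3) = -0.3842

For an MA(q) process with theta_0 = 1, the autocovariance is
  gamma(k) = sigma^2 * sum_{i=0..q-k} theta_i * theta_{i+k},
and rho(k) = gamma(k) / gamma(0). Sigma^2 cancels.
  numerator   = (1)*(-0.49) = -0.49.
  denominator = (1)^2 + (0.041)^2 + (0.183)^2 + (-0.49)^2 = 1.27527.
  rho(3) = -0.49 / 1.27527 = -0.3842.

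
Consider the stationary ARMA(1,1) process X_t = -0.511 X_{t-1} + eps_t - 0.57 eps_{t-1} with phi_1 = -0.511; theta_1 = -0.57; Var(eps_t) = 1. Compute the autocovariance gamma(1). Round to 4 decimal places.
\gamma(1) = -1.8892

Multiply the model equation by X_{t-k} and take expectations. With theta_0 = psi_0 = 1 and psi_j the MA(infinity) weights, this gives
  gamma(k) - sum_i phi_i gamma(k-i) = c_k,
  c_k = sigma^2 * sum_{j=k..q} theta_j psi_{j-k}   (c_k = 0 for k > q),
using gamma(-m) = gamma(m).
psi-weights needed (psi_j = theta_j + sum_i phi_i psi_{j-i}):
  psi_1 = theta_1 + phi_1 = -0.57 + (-0.511) = -1.081
Right-hand sides:
  c_0 = sigma^2 (1 + theta_1 psi_1) = 1 * (1 + (-0.57)(-1.081)) = 1 * 1.61617 = 1.61617
  c_1 = sigma^2 theta_1 = 1 * (-0.57) = -0.57
  c_2 = 0
Equations for k = 0 and k = 1 (AR order 1):
  gamma(0) = phi_1 gamma(1) + c_0
  gamma(1) = phi_1 gamma(0) + c_1
Substituting the second into the first: gamma(0) (1 - phi_1^2) = c_0 + phi_1 c_1, so
  gamma(0) = (c_0 + phi_1 c_1) / (1 - phi_1^2) = (1.61617 + (-0.511)(-0.57)) / (1 - (-0.511)^2) = 1.90744 / 0.738879 = 2.581532.
  gamma(1) = phi_1 gamma(0) + c_1 = (-0.511)(2.581532) + (-0.57) = -1.889163.
Therefore gamma(1) = -1.8892 (to 4 decimal places).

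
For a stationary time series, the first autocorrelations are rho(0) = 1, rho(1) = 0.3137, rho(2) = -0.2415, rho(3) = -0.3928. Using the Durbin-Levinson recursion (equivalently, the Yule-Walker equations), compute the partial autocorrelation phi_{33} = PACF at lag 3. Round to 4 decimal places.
\phi_{33} = -0.2201

The PACF at lag k is phi_{kk}, the last component of the solution
to the Yule-Walker system G_k phi = r_k where
  (G_k)_{ij} = rho(|i - j|), (r_k)_i = rho(i), i,j = 1..k.
Equivalently, Durbin-Levinson gives phi_{kk} iteratively:
  phi_{11} = rho(1)
  phi_{kk} = [rho(k) - sum_{j=1..k-1} phi_{k-1,j} rho(k-j)]
            / [1 - sum_{j=1..k-1} phi_{k-1,j} rho(j)],
  phi_{k,j} = phi_{k-1,j} - phi_{kk} phi_{k-1,k-j},  j = 1..k-1.
Step k = 1:
  phi_11 = rho(1) = 0.3137.
Step k = 2:
  phi_22 = [rho(2) - phi_11 rho(1)] / [1 - phi_11 rho(1)] = [-0.2415 - (0.3137)(0.3137)] / [1 - (0.3137)(0.3137)]
         = -0.33990769 / 0.90159231 = -0.377008.
  Update: phi_21 = phi_11 - phi_22 phi_11 = 0.3137 - (-0.377008)(0.3137) = 0.431967.
Step k = 3:
  phi_33 = [rho(3) - phi_21 rho(2) - phi_22 rho(1)] / [1 - phi_21 rho(1) - phi_22 rho(2)]
    numerator   = -0.3928 - (0.431967)(-0.2415) - (-0.377008)(0.3137) = -0.17021238
    denominator = 1 - (0.431967)(0.3137) - (-0.377008)(-0.2415) = 0.77344433
  phi_33 = -0.17021238 / 0.77344433 = -0.2201.
Therefore phi_{33} = -0.2201.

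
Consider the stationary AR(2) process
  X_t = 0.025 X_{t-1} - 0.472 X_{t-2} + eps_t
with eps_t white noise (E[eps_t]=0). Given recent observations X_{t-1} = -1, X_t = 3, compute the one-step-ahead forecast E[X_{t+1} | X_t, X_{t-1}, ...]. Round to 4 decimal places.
E[X_{t+1} \mid \mathcal F_t] = 0.5470

For an AR(p) model X_t = c + sum_i phi_i X_{t-i} + eps_t, the
one-step-ahead conditional mean is
  E[X_{t+1} | X_t, ...] = c + sum_i phi_i X_{t+1-i}.
Substitute known values:
  E[X_{t+1} | ...] = (0.025) * (3) + (-0.472) * (-1)
                   = 0.5470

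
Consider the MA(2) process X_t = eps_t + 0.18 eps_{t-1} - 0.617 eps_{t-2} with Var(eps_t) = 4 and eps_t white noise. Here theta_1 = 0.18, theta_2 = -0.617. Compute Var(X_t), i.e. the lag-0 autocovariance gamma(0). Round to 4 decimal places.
\gamma(0) = 5.6524

For an MA(q) process X_t = eps_t + sum_i theta_i eps_{t-i} with
Var(eps_t) = sigma^2, the variance is
  gamma(0) = sigma^2 * (1 + sum_i theta_i^2).
  sum_i theta_i^2 = (0.18)^2 + (-0.617)^2 = 0.0324 + 0.380689 = 0.413089.
  gamma(0) = 4 * (1 + 0.413089) = 4 * 1.413089 = 5.652356, which rounds to 5.6524.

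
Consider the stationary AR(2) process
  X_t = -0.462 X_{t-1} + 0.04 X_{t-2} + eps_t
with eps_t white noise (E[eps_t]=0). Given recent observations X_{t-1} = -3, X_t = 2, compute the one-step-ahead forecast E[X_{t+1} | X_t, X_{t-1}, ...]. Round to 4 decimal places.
E[X_{t+1} \mid \mathcal F_t] = -1.0440

For an AR(p) model X_t = c + sum_i phi_i X_{t-i} + eps_t, the
one-step-ahead conditional mean is
  E[X_{t+1} | X_t, ...] = c + sum_i phi_i X_{t+1-i}.
Substitute known values:
  E[X_{t+1} | ...] = (-0.462) * (2) + (0.04) * (-3)
                   = -1.0440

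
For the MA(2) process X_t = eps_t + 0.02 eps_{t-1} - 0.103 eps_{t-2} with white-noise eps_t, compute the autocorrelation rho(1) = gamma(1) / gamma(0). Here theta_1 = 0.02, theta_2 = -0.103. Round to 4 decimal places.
\rho(1) = 0.0177

For an MA(q) process with theta_0 = 1, the autocovariance is
  gamma(k) = sigma^2 * sum_{i=0..q-k} theta_i * theta_{i+k},
and rho(k) = gamma(k) / gamma(0). Sigma^2 cancels.
  numerator   = (1)*(0.02) + (0.02)*(-0.103) = 0.01794.
  denominator = (1)^2 + (0.02)^2 + (-0.103)^2 = 1.011009.
  rho(1) = 0.01794 / 1.011009 = 0.0177.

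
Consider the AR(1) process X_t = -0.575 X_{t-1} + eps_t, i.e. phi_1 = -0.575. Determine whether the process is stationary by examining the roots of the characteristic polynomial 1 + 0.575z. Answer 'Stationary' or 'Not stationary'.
\text{Stationary}

The AR(p) characteristic polynomial is P(z) = 1 + 0.575z.
Stationarity requires all roots to lie outside the unit circle, i.e. |z| > 1 for every root.
This is linear in z: 1 + (0.575) z = 0  =>  z = -1/(0.575) = -1.73913,  |z| = 1.73913.
Moduli of all roots: 1.7391.
All moduli strictly greater than 1? Yes.
Verdict: Stationary.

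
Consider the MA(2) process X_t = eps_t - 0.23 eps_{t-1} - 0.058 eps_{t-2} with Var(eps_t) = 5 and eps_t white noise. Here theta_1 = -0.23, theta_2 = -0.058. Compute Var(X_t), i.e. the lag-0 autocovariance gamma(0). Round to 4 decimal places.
\gamma(0) = 5.2813

For an MA(q) process X_t = eps_t + sum_i theta_i eps_{t-i} with
Var(eps_t) = sigma^2, the variance is
  gamma(0) = sigma^2 * (1 + sum_i theta_i^2).
  sum_i theta_i^2 = (-0.23)^2 + (-0.058)^2 = 0.0529 + 0.003364 = 0.056264.
  gamma(0) = 5 * (1 + 0.056264) = 5 * 1.056264 = 5.28132, which rounds to 5.2813.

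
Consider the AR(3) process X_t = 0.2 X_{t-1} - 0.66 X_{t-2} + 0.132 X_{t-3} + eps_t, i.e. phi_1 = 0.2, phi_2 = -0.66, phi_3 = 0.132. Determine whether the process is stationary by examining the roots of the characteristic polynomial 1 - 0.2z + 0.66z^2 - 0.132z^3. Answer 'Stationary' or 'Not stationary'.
\text{Stationary}

The AR(p) characteristic polynomial is P(z) = 1 - 0.2z + 0.66z^2 - 0.132z^3.
Stationarity requires all roots to lie outside the unit circle, i.e. |z| > 1 for every root.
Degree 3: look for a simple real root z0 first, then factor out (1 - z/z0) and solve the remaining quadratic.
Testing z0 = 5: P(5) = 1 + (-0.2)(5) + (0.66)(5)^2 + (-0.132)(5)^3
  = 1 + (-1) + (16.5) + (-16.5) = 0.  So z_0 = 5 is a root, |z_0| = 5.
Divide out the factor (1 - 0.2 z) = (1 - z/z0) (since 1/z0 = 0.2):
  P(z) = (1 - 0.2 z)(1 + (0) z + (0.66) z^2)
  [check: z-coef 0 - (0.2) = -0.2; z^2-coef 0.66 - (0.2)(0) = 0.66; z^3-coef -(0.2)(0.66) = -0.132.]
Remaining roots from the quadratic factor 1 + (0) z + (0.66) z^2:
  Set 1 + (0) z + (0.66) z^2 = 0, i.e. a z^2 + b z + c = 0 with a = 0.66, b = 0, c = 1.
  Discriminant D = b^2 - 4ac = (0)^2 - 4*(0.66)*1 = 0 - (2.64) = -2.64.
  D < 0, so the roots are the complex-conjugate pair z = (-b +/- i sqrt(-D)) / (2a) = 0 +/- 1.2309i.
  For a conjugate pair |z|^2 = z * conj(z) = (product of roots) = c/a = 1/(0.66) = 1.515152, so |z| = sqrt(1.515152) = 1.2309 for both roots.
Moduli of all roots: 5.0000, 1.2309, 1.2309.
All moduli strictly greater than 1? Yes.
Verdict: Stationary.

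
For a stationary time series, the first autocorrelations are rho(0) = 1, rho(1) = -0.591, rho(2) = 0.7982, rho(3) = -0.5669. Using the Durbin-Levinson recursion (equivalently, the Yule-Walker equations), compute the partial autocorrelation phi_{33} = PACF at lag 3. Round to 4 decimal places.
\phi_{33} = -0.0378

The PACF at lag k is phi_{kk}, the last component of the solution
to the Yule-Walker system G_k phi = r_k where
  (G_k)_{ij} = rho(|i - j|), (r_k)_i = rho(i), i,j = 1..k.
Equivalently, Durbin-Levinson gives phi_{kk} iteratively:
  phi_{11} = rho(1)
  phi_{kk} = [rho(k) - sum_{j=1..k-1} phi_{k-1,j} rho(k-j)]
            / [1 - sum_{j=1..k-1} phi_{k-1,j} rho(j)],
  phi_{k,j} = phi_{k-1,j} - phi_{kk} phi_{k-1,k-j},  j = 1..k-1.
Step k = 1:
  phi_11 = rho(1) = -0.591.
Step k = 2:
  phi_22 = [rho(2) - phi_11 rho(1)] / [1 - phi_11 rho(1)] = [0.7982 - (-0.591)(-0.591)] / [1 - (-0.591)(-0.591)]
         = 0.448919 / 0.650719 = 0.689882.
  Update: phi_21 = phi_11 - phi_22 phi_11 = -0.591 - (0.689882)(-0.591) = -0.18328.
Step k = 3:
  phi_33 = [rho(3) - phi_21 rho(2) - phi_22 rho(1)] / [1 - phi_21 rho(1) - phi_22 rho(2)]
    numerator   = -0.5669 - (-0.18328)(0.7982) - (0.689882)(-0.591) = -0.01288591
    denominator = 1 - (-0.18328)(-0.591) - (0.689882)(0.7982) = 0.34101809
  phi_33 = -0.01288591 / 0.34101809 = -0.0378.
Therefore phi_{33} = -0.0378.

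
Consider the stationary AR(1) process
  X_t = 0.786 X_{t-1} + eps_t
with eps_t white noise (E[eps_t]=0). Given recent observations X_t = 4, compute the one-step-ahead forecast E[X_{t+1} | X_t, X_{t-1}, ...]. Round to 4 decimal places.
E[X_{t+1} \mid \mathcal F_t] = 3.1440

For an AR(p) model X_t = c + sum_i phi_i X_{t-i} + eps_t, the
one-step-ahead conditional mean is
  E[X_{t+1} | X_t, ...] = c + sum_i phi_i X_{t+1-i}.
Substitute known values:
  E[X_{t+1} | ...] = (0.786) * (4)
                   = 3.1440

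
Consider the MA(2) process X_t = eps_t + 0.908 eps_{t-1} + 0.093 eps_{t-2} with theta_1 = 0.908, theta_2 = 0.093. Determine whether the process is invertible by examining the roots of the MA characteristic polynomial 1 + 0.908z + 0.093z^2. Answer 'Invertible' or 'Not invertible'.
\text{Invertible}

The MA(q) characteristic polynomial is P(z) = 1 + 0.908z + 0.093z^2.
Invertibility requires all roots to lie outside the unit circle, i.e. |z| > 1 for every root.
Set 1 + (0.908) z + (0.093) z^2 = 0, i.e. a z^2 + b z + c = 0 with a = 0.093, b = 0.908, c = 1.
Discriminant D = b^2 - 4ac = (0.908)^2 - 4*(0.093)*1 = 0.824464 - (0.372) = 0.452464.
D >= 0, so the roots are real: z = (-b +/- sqrt(D)) / (2a) = (-0.908 +/- 0.672654) / (0.186).
  z_1 = (-0.908 + 0.672654) / (0.186) = -1.2653,   |z_1| = 1.2653.
  z_2 = (-0.908 - 0.672654) / (0.186) = -8.4981,   |z_2| = 8.4981.
Moduli of all roots: 1.2653, 8.4981.
All moduli strictly greater than 1? Yes.
Verdict: Invertible.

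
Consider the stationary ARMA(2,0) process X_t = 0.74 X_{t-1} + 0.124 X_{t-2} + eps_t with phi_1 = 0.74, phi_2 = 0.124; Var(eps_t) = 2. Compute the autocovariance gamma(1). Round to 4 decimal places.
\gamma(1) = 5.9912

Multiply the model equation by X_{t-k} and take expectations. With theta_0 = psi_0 = 1 and psi_j the MA(infinity) weights, this gives
  gamma(k) - sum_i phi_i gamma(k-i) = c_k,
  c_k = sigma^2 * sum_{j=k..q} theta_j psi_{j-k}   (c_k = 0 for k > q),
using gamma(-m) = gamma(m).
Pure AR (q = 0): c_0 = sigma^2 = 2, c_k = 0 for k >= 1.
Equations for k = 0, 1, 2 (AR order 2, c_2 = 0):
  (E0) gamma(0) = phi_1 gamma(1) + phi_2 gamma(2) + c_0
  (E1) gamma(1) = phi_1 gamma(0) + phi_2 gamma(1) + c_1
  (E2) gamma(2) = phi_1 gamma(1) + phi_2 gamma(0)
From (E1): gamma(1) = A gamma(0) + B with
  A = phi_1 / (1 - phi_2) = 0.74 / 0.876 = 0.844749,   B = c_1 / (1 - phi_2) = 0 / 0.876 = 0.
Insert (E2) into (E0): gamma(0) (1 - phi_2^2) = phi_1 (1 + phi_2) gamma(1) + c_0.
  phi_1 (1 + phi_2) = (0.74)(1.124) = 0.83176,   1 - phi_2^2 = 0.984624.
Replace gamma(1) by A gamma(0) + B and collect gamma(0):
  gamma(0) [0.984624 - (0.83176)(0.844749)] = c_0 = 2
  gamma(0) * 0.281996 = 2
  gamma(0) = 2 / 0.281996 = 7.092307.
  gamma(1) = A gamma(0) = (0.844749)(7.092307) = 5.991218.
Therefore gamma(1) = 5.9912 (to 4 decimal places).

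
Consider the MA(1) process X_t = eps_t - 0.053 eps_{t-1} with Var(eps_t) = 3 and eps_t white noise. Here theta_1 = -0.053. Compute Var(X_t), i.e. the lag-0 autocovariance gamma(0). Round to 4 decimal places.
\gamma(0) = 3.0084

For an MA(q) process X_t = eps_t + sum_i theta_i eps_{t-i} with
Var(eps_t) = sigma^2, the variance is
  gamma(0) = sigma^2 * (1 + sum_i theta_i^2).
  sum_i theta_i^2 = (-0.053)^2 = 0.002809.
  gamma(0) = 3 * (1 + 0.002809) = 3 * 1.002809 = 3.008427, which rounds to 3.0084.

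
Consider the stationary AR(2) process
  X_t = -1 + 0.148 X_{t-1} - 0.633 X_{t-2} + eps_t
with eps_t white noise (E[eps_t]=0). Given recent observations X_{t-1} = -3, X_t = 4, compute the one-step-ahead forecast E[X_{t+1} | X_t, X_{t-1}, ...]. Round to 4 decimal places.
E[X_{t+1} \mid \mathcal F_t] = 1.4910

For an AR(p) model X_t = c + sum_i phi_i X_{t-i} + eps_t, the
one-step-ahead conditional mean is
  E[X_{t+1} | X_t, ...] = c + sum_i phi_i X_{t+1-i}.
Substitute known values:
  E[X_{t+1} | ...] = -1 + (0.148) * (4) + (-0.633) * (-3)
                   = 1.4910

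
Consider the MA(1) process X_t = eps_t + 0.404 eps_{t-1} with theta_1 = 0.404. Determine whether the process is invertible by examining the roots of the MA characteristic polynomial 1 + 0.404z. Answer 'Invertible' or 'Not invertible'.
\text{Invertible}

The MA(q) characteristic polynomial is P(z) = 1 + 0.404z.
Invertibility requires all roots to lie outside the unit circle, i.e. |z| > 1 for every root.
This is linear in z: 1 + (0.404) z = 0  =>  z = -1/(0.404) = -2.475248,  |z| = 2.475248.
Moduli of all roots: 2.4752.
All moduli strictly greater than 1? Yes.
Verdict: Invertible.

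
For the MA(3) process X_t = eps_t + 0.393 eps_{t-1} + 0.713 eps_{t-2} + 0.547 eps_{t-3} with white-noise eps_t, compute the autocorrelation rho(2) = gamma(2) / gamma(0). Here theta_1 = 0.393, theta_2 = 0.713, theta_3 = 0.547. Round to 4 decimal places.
\rho(2) = 0.4730

For an MA(q) process with theta_0 = 1, the autocovariance is
  gamma(k) = sigma^2 * sum_{i=0..q-k} theta_i * theta_{i+k},
and rho(k) = gamma(k) / gamma(0). Sigma^2 cancels.
  numerator   = (1)*(0.713) + (0.393)*(0.547) = 0.927971.
  denominator = (1)^2 + (0.393)^2 + (0.713)^2 + (0.547)^2 = 1.962027.
  rho(2) = 0.927971 / 1.962027 = 0.4730.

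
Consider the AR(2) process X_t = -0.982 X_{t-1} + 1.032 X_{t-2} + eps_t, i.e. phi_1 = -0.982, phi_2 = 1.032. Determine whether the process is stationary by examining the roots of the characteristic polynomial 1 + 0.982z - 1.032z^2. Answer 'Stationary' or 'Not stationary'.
\text{Not stationary}

The AR(p) characteristic polynomial is P(z) = 1 + 0.982z - 1.032z^2.
Stationarity requires all roots to lie outside the unit circle, i.e. |z| > 1 for every root.
Set 1 + (0.982) z + (-1.032) z^2 = 0, i.e. a z^2 + b z + c = 0 with a = -1.032, b = 0.982, c = 1.
Discriminant D = b^2 - 4ac = (0.982)^2 - 4*(-1.032)*1 = 0.964324 - (-4.128) = 5.092324.
D >= 0, so the roots are real: z = (-b +/- sqrt(D)) / (2a) = (-0.982 +/- 2.256618) / (-2.064).
  z_1 = (-0.982 + 2.256618) / (-2.064) = -0.6175,   |z_1| = 0.6175.
  z_2 = (-0.982 - 2.256618) / (-2.064) = 1.5691,   |z_2| = 1.5691.
Moduli of all roots: 0.6175, 1.5691.
All moduli strictly greater than 1? No.
Verdict: Not stationary.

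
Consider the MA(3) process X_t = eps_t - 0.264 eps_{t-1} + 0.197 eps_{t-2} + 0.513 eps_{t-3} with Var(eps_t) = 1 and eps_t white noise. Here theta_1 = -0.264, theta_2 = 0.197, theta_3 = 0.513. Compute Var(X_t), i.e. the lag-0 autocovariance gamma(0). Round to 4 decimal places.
\gamma(0) = 1.3717

For an MA(q) process X_t = eps_t + sum_i theta_i eps_{t-i} with
Var(eps_t) = sigma^2, the variance is
  gamma(0) = sigma^2 * (1 + sum_i theta_i^2).
  sum_i theta_i^2 = (-0.264)^2 + (0.197)^2 + (0.513)^2 = 0.069696 + 0.038809 + 0.263169 = 0.371674.
  gamma(0) = 1 * (1 + 0.371674) = 1 * 1.371674 = 1.371674, which rounds to 1.3717.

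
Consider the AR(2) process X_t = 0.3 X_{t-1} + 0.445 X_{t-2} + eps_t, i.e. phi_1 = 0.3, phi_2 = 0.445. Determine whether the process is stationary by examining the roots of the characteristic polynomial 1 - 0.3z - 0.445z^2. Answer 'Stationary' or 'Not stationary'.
\text{Stationary}

The AR(p) characteristic polynomial is P(z) = 1 - 0.3z - 0.445z^2.
Stationarity requires all roots to lie outside the unit circle, i.e. |z| > 1 for every root.
Set 1 + (-0.3) z + (-0.445) z^2 = 0, i.e. a z^2 + b z + c = 0 with a = -0.445, b = -0.3, c = 1.
Discriminant D = b^2 - 4ac = (-0.3)^2 - 4*(-0.445)*1 = 0.09 - (-1.78) = 1.87.
D >= 0, so the roots are real: z = (-b +/- sqrt(D)) / (2a) = (0.3 +/- 1.367479) / (-0.89).
  z_1 = (0.3 + 1.367479) / (-0.89) = -1.8736,   |z_1| = 1.8736.
  z_2 = (0.3 - 1.367479) / (-0.89) = 1.1994,   |z_2| = 1.1994.
Moduli of all roots: 1.8736, 1.1994.
All moduli strictly greater than 1? Yes.
Verdict: Stationary.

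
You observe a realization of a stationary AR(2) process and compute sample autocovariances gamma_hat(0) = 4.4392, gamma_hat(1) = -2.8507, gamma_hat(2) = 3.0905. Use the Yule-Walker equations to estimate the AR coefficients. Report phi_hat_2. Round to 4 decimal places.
\hat\phi_{2} = 0.4830

The Yule-Walker equations for an AR(p) process read, in matrix form,
  Gamma_p phi = r_p,   with   (Gamma_p)_{ij} = gamma(|i - j|),
                       (r_p)_i = gamma(i),   i,j = 1..p.
Substitute the sample gammas (Toeplitz matrix and right-hand side of size 2):
  Gamma_p = [[4.4392, -2.8507], [-2.8507, 4.4392]]
  r_p     = [-2.8507, 3.0905]
Written out:
  4.4392 phi_1 - 2.8507 phi_2 = -2.8507
  -2.8507 phi_1 + 4.4392 phi_2 = 3.0905
Solve by Cramer's rule:
  det = gamma(0)^2 - gamma(1)^2 = (4.4392)^2 - (-2.8507)^2 = 19.70649664 - 8.12649049 = 11.58000615
  phi_hat_1 = [gamma(1) gamma(0) - gamma(1) gamma(2)] / det = [(-2.8507)(4.4392) - (-2.8507)(3.0905)] / 11.58000615 = -3.84473909 / 11.58000615 = -0.332
  phi_hat_2 = [gamma(0) gamma(2) - gamma(1)^2] / det = [(4.4392)(3.0905) - (-2.8507)^2] / 11.58000615 = 5.59285711 / 11.58000615 = 0.483
So phi_hat = [-0.3320, 0.4830].
Therefore phi_hat_2 = 0.4830.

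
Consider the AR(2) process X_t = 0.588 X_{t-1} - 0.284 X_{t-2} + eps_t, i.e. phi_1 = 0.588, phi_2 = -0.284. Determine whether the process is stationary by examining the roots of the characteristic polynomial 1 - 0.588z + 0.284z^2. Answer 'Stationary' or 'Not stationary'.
\text{Stationary}

The AR(p) characteristic polynomial is P(z) = 1 - 0.588z + 0.284z^2.
Stationarity requires all roots to lie outside the unit circle, i.e. |z| > 1 for every root.
Set 1 + (-0.588) z + (0.284) z^2 = 0, i.e. a z^2 + b z + c = 0 with a = 0.284, b = -0.588, c = 1.
Discriminant D = b^2 - 4ac = (-0.588)^2 - 4*(0.284)*1 = 0.345744 - (1.136) = -0.790256.
D < 0, so the roots are the complex-conjugate pair z = (-b +/- i sqrt(-D)) / (2a) = 1.0352 +/- 1.5651i.
For a conjugate pair |z|^2 = z * conj(z) = (product of roots) = c/a = 1/(0.284) = 3.521127, so |z| = sqrt(3.521127) = 1.8765 for both roots.
Moduli of all roots: 1.8765, 1.8765.
All moduli strictly greater than 1? Yes.
Verdict: Stationary.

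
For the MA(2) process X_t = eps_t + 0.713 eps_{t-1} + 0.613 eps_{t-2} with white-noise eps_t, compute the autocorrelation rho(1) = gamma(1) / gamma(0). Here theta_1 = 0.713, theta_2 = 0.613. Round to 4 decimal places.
\rho(1) = 0.6104

For an MA(q) process with theta_0 = 1, the autocovariance is
  gamma(k) = sigma^2 * sum_{i=0..q-k} theta_i * theta_{i+k},
and rho(k) = gamma(k) / gamma(0). Sigma^2 cancels.
  numerator   = (1)*(0.713) + (0.713)*(0.613) = 1.150069.
  denominator = (1)^2 + (0.713)^2 + (0.613)^2 = 1.884138.
  rho(1) = 1.150069 / 1.884138 = 0.6104.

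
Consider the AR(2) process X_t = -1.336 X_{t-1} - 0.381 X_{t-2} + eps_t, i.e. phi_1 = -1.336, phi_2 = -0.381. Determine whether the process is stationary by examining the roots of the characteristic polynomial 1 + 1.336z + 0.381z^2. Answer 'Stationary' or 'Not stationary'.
\text{Stationary}

The AR(p) characteristic polynomial is P(z) = 1 + 1.336z + 0.381z^2.
Stationarity requires all roots to lie outside the unit circle, i.e. |z| > 1 for every root.
Set 1 + (1.336) z + (0.381) z^2 = 0, i.e. a z^2 + b z + c = 0 with a = 0.381, b = 1.336, c = 1.
Discriminant D = b^2 - 4ac = (1.336)^2 - 4*(0.381)*1 = 1.784896 - (1.524) = 0.260896.
D >= 0, so the roots are real: z = (-b +/- sqrt(D)) / (2a) = (-1.336 +/- 0.51078) / (0.762).
  z_1 = (-1.336 + 0.51078) / (0.762) = -1.083,   |z_1| = 1.083.
  z_2 = (-1.336 - 0.51078) / (0.762) = -2.4236,   |z_2| = 2.4236.
Moduli of all roots: 1.0830, 2.4236.
All moduli strictly greater than 1? Yes.
Verdict: Stationary.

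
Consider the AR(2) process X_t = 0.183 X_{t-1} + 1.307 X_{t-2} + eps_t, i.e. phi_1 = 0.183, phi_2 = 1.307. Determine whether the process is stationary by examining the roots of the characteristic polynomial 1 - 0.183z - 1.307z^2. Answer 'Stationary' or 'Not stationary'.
\text{Not stationary}

The AR(p) characteristic polynomial is P(z) = 1 - 0.183z - 1.307z^2.
Stationarity requires all roots to lie outside the unit circle, i.e. |z| > 1 for every root.
Set 1 + (-0.183) z + (-1.307) z^2 = 0, i.e. a z^2 + b z + c = 0 with a = -1.307, b = -0.183, c = 1.
Discriminant D = b^2 - 4ac = (-0.183)^2 - 4*(-1.307)*1 = 0.033489 - (-5.228) = 5.261489.
D >= 0, so the roots are real: z = (-b +/- sqrt(D)) / (2a) = (0.183 +/- 2.293794) / (-2.614).
  z_1 = (0.183 + 2.293794) / (-2.614) = -0.9475,   |z_1| = 0.9475.
  z_2 = (0.183 - 2.293794) / (-2.614) = 0.8075,   |z_2| = 0.8075.
Moduli of all roots: 0.9475, 0.8075.
All moduli strictly greater than 1? No.
Verdict: Not stationary.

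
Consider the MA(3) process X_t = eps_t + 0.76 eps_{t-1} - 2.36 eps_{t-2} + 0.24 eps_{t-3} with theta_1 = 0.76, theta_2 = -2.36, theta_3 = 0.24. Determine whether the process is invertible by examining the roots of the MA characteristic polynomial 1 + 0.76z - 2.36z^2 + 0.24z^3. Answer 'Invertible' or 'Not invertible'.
\text{Not invertible}

The MA(q) characteristic polynomial is P(z) = 1 + 0.76z - 2.36z^2 + 0.24z^3.
Invertibility requires all roots to lie outside the unit circle, i.e. |z| > 1 for every root.
Degree 3: look for a simple real root z0 first, then factor out (1 - z/z0) and solve the remaining quadratic.
Testing z0 = -0.5: P(-0.5) = 1 + (0.76)(-0.5) + (-2.36)(-0.5)^2 + (0.24)(-0.5)^3
  = 1 + (-0.38) + (-0.59) + (-0.03) = 0.  So z_0 = -0.5 is a root, |z_0| = 0.5.
Divide out the factor (1 + 2 z) = (1 - z/z0) (since 1/z0 = -2):
  P(z) = (1 + 2 z)(1 + (-1.24) z + (0.12) z^2)
  [check: z-coef -1.24 - (-2) = 0.76; z^2-coef 0.12 - (-2)(-1.24) = -2.36; z^3-coef -(-2)(0.12) = 0.24.]
Remaining roots from the quadratic factor 1 + (-1.24) z + (0.12) z^2:
  Set 1 + (-1.24) z + (0.12) z^2 = 0, i.e. a z^2 + b z + c = 0 with a = 0.12, b = -1.24, c = 1.
  Discriminant D = b^2 - 4ac = (-1.24)^2 - 4*(0.12)*1 = 1.5376 - (0.48) = 1.0576.
  D >= 0, so the roots are real: z = (-b +/- sqrt(D)) / (2a) = (1.24 +/- 1.028397) / (0.24).
    z_1 = (1.24 + 1.028397) / (0.24) = 9.4517,   |z_1| = 9.4517.
    z_2 = (1.24 - 1.028397) / (0.24) = 0.8817,   |z_2| = 0.8817.
Moduli of all roots: 0.5000, 9.4517, 0.8817.
All moduli strictly greater than 1? No.
Verdict: Not invertible.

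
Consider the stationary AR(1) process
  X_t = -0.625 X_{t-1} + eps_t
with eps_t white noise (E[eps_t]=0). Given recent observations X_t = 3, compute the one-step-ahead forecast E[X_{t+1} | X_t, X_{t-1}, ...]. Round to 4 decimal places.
E[X_{t+1} \mid \mathcal F_t] = -1.8750

For an AR(p) model X_t = c + sum_i phi_i X_{t-i} + eps_t, the
one-step-ahead conditional mean is
  E[X_{t+1} | X_t, ...] = c + sum_i phi_i X_{t+1-i}.
Substitute known values:
  E[X_{t+1} | ...] = (-0.625) * (3)
                   = -1.8750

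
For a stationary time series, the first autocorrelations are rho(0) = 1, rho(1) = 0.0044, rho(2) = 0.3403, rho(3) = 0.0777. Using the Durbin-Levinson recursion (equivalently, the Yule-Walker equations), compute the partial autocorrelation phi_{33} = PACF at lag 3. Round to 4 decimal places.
\phi_{33} = 0.0851

The PACF at lag k is phi_{kk}, the last component of the solution
to the Yule-Walker system G_k phi = r_k where
  (G_k)_{ij} = rho(|i - j|), (r_k)_i = rho(i), i,j = 1..k.
Equivalently, Durbin-Levinson gives phi_{kk} iteratively:
  phi_{11} = rho(1)
  phi_{kk} = [rho(k) - sum_{j=1..k-1} phi_{k-1,j} rho(k-j)]
            / [1 - sum_{j=1..k-1} phi_{k-1,j} rho(j)],
  phi_{k,j} = phi_{k-1,j} - phi_{kk} phi_{k-1,k-j},  j = 1..k-1.
Step k = 1:
  phi_11 = rho(1) = 0.0044.
Step k = 2:
  phi_22 = [rho(2) - phi_11 rho(1)] / [1 - phi_11 rho(1)] = [0.3403 - (0.0044)(0.0044)] / [1 - (0.0044)(0.0044)]
         = 0.34028064 / 0.99998064 = 0.340287.
  Update: phi_21 = phi_11 - phi_22 phi_11 = 0.0044 - (0.340287)(0.0044) = 0.002903.
Step k = 3:
  phi_33 = [rho(3) - phi_21 rho(2) - phi_22 rho(1)] / [1 - phi_21 rho(1) - phi_22 rho(2)]
    numerator   = 0.0777 - (0.002903)(0.3403) - (0.340287)(0.0044) = 0.07521494
    denominator = 1 - (0.002903)(0.0044) - (0.340287)(0.3403) = 0.88418748
  phi_33 = 0.07521494 / 0.88418748 = 0.0851.
Therefore phi_{33} = 0.0851.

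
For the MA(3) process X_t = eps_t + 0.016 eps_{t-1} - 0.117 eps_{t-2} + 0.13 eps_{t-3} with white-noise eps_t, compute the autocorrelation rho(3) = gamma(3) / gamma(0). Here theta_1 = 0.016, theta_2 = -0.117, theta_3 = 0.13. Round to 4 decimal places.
\rho(3) = 0.1261

For an MA(q) process with theta_0 = 1, the autocovariance is
  gamma(k) = sigma^2 * sum_{i=0..q-k} theta_i * theta_{i+k},
and rho(k) = gamma(k) / gamma(0). Sigma^2 cancels.
  numerator   = (1)*(0.13) = 0.13.
  denominator = (1)^2 + (0.016)^2 + (-0.117)^2 + (0.13)^2 = 1.030845.
  rho(3) = 0.13 / 1.030845 = 0.1261.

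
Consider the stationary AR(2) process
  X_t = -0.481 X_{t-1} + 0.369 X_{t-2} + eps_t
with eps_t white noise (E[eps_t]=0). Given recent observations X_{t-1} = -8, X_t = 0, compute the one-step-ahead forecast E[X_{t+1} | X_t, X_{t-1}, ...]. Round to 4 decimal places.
E[X_{t+1} \mid \mathcal F_t] = -2.9520

For an AR(p) model X_t = c + sum_i phi_i X_{t-i} + eps_t, the
one-step-ahead conditional mean is
  E[X_{t+1} | X_t, ...] = c + sum_i phi_i X_{t+1-i}.
Substitute known values:
  E[X_{t+1} | ...] = (-0.481) * (0) + (0.369) * (-8)
                   = -2.9520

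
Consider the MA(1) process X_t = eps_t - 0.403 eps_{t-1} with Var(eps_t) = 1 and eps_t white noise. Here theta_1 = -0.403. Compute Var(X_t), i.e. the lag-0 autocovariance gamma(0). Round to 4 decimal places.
\gamma(0) = 1.1624

For an MA(q) process X_t = eps_t + sum_i theta_i eps_{t-i} with
Var(eps_t) = sigma^2, the variance is
  gamma(0) = sigma^2 * (1 + sum_i theta_i^2).
  sum_i theta_i^2 = (-0.403)^2 = 0.162409.
  gamma(0) = 1 * (1 + 0.162409) = 1 * 1.162409 = 1.162409, which rounds to 1.1624.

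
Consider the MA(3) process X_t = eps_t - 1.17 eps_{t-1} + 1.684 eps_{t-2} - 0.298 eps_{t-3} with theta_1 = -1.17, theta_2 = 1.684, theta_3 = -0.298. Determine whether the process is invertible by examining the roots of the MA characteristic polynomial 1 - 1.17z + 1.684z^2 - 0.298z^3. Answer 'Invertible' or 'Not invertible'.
\text{Not invertible}

The MA(q) characteristic polynomial is P(z) = 1 - 1.17z + 1.684z^2 - 0.298z^3.
Invertibility requires all roots to lie outside the unit circle, i.e. |z| > 1 for every root.
Degree 3: look for a simple real root z0 first, then factor out (1 - z/z0) and solve the remaining quadratic.
Testing z0 = 5: P(5) = 1 + (-1.17)(5) + (1.684)(5)^2 + (-0.298)(5)^3
  = 1 + (-5.85) + (42.1) + (-37.25) = 0.  So z_0 = 5 is a root, |z_0| = 5.
Divide out the factor (1 - 0.2 z) = (1 - z/z0) (since 1/z0 = 0.2):
  P(z) = (1 - 0.2 z)(1 + (-0.97) z + (1.49) z^2)
  [check: z-coef -0.97 - (0.2) = -1.17; z^2-coef 1.49 - (0.2)(-0.97) = 1.684; z^3-coef -(0.2)(1.49) = -0.298.]
Remaining roots from the quadratic factor 1 + (-0.97) z + (1.49) z^2:
  Set 1 + (-0.97) z + (1.49) z^2 = 0, i.e. a z^2 + b z + c = 0 with a = 1.49, b = -0.97, c = 1.
  Discriminant D = b^2 - 4ac = (-0.97)^2 - 4*(1.49)*1 = 0.9409 - (5.96) = -5.0191.
  D < 0, so the roots are the complex-conjugate pair z = (-b +/- i sqrt(-D)) / (2a) = 0.3255 +/- 0.7518i.
  For a conjugate pair |z|^2 = z * conj(z) = (product of roots) = c/a = 1/(1.49) = 0.671141, so |z| = sqrt(0.671141) = 0.8192 for both roots.
Moduli of all roots: 5.0000, 0.8192, 0.8192.
All moduli strictly greater than 1? No.
Verdict: Not invertible.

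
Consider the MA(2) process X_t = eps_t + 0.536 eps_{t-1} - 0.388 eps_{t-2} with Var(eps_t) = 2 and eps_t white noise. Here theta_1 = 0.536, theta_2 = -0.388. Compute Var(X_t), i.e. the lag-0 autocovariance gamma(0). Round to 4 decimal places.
\gamma(0) = 2.8757

For an MA(q) process X_t = eps_t + sum_i theta_i eps_{t-i} with
Var(eps_t) = sigma^2, the variance is
  gamma(0) = sigma^2 * (1 + sum_i theta_i^2).
  sum_i theta_i^2 = (0.536)^2 + (-0.388)^2 = 0.287296 + 0.150544 = 0.43784.
  gamma(0) = 2 * (1 + 0.43784) = 2 * 1.43784 = 2.87568, which rounds to 2.8757.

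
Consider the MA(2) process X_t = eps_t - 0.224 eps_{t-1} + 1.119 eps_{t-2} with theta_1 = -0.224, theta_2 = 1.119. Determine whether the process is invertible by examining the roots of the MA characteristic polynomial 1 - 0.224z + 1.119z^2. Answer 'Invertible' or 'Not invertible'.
\text{Not invertible}

The MA(q) characteristic polynomial is P(z) = 1 - 0.224z + 1.119z^2.
Invertibility requires all roots to lie outside the unit circle, i.e. |z| > 1 for every root.
Set 1 + (-0.224) z + (1.119) z^2 = 0, i.e. a z^2 + b z + c = 0 with a = 1.119, b = -0.224, c = 1.
Discriminant D = b^2 - 4ac = (-0.224)^2 - 4*(1.119)*1 = 0.050176 - (4.476) = -4.425824.
D < 0, so the roots are the complex-conjugate pair z = (-b +/- i sqrt(-D)) / (2a) = 0.1001 +/- 0.94i.
For a conjugate pair |z|^2 = z * conj(z) = (product of roots) = c/a = 1/(1.119) = 0.893655, so |z| = sqrt(0.893655) = 0.9453 for both roots.
Moduli of all roots: 0.9453, 0.9453.
All moduli strictly greater than 1? No.
Verdict: Not invertible.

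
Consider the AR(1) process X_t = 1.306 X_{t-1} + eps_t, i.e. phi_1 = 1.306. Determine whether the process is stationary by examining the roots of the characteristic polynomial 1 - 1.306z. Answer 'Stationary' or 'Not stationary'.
\text{Not stationary}

The AR(p) characteristic polynomial is P(z) = 1 - 1.306z.
Stationarity requires all roots to lie outside the unit circle, i.e. |z| > 1 for every root.
This is linear in z: 1 + (-1.306) z = 0  =>  z = -1/(-1.306) = 0.765697,  |z| = 0.765697.
Moduli of all roots: 0.7657.
All moduli strictly greater than 1? No.
Verdict: Not stationary.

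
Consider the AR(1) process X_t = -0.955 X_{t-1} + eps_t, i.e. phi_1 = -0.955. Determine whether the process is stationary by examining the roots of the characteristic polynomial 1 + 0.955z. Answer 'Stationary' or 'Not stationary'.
\text{Stationary}

The AR(p) characteristic polynomial is P(z) = 1 + 0.955z.
Stationarity requires all roots to lie outside the unit circle, i.e. |z| > 1 for every root.
This is linear in z: 1 + (0.955) z = 0  =>  z = -1/(0.955) = -1.04712,  |z| = 1.04712.
Moduli of all roots: 1.0471.
All moduli strictly greater than 1? Yes.
Verdict: Stationary.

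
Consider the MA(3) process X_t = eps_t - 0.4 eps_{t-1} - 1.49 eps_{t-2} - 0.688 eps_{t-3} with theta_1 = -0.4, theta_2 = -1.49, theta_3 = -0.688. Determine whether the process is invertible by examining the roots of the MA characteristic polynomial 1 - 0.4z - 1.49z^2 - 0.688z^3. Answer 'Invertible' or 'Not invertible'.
\text{Not invertible}

The MA(q) characteristic polynomial is P(z) = 1 - 0.4z - 1.49z^2 - 0.688z^3.
Invertibility requires all roots to lie outside the unit circle, i.e. |z| > 1 for every root.
Degree 3: look for a simple real root z0 first, then factor out (1 - z/z0) and solve the remaining quadratic.
Testing z0 = 0.625: P(0.625) = 1 + (-0.4)(0.625) + (-1.49)(0.625)^2 + (-0.688)(0.625)^3
  = 1 + (-0.25) + (-0.582031) + (-0.167969) = 0.  So z_0 = 0.625 is a root, |z_0| = 0.625.
Divide out the factor (1 - 1.6 z) = (1 - z/z0) (since 1/z0 = 1.6):
  P(z) = (1 - 1.6 z)(1 + (1.2) z + (0.43) z^2)
  [check: z-coef 1.2 - (1.6) = -0.4; z^2-coef 0.43 - (1.6)(1.2) = -1.49; z^3-coef -(1.6)(0.43) = -0.688.]
Remaining roots from the quadratic factor 1 + (1.2) z + (0.43) z^2:
  Set 1 + (1.2) z + (0.43) z^2 = 0, i.e. a z^2 + b z + c = 0 with a = 0.43, b = 1.2, c = 1.
  Discriminant D = b^2 - 4ac = (1.2)^2 - 4*(0.43)*1 = 1.44 - (1.72) = -0.28.
  D < 0, so the roots are the complex-conjugate pair z = (-b +/- i sqrt(-D)) / (2a) = -1.3953 +/- 0.6153i.
  For a conjugate pair |z|^2 = z * conj(z) = (product of roots) = c/a = 1/(0.43) = 2.325581, so |z| = sqrt(2.325581) = 1.525 for both roots.
Moduli of all roots: 0.6250, 1.5250, 1.5250.
All moduli strictly greater than 1? No.
Verdict: Not invertible.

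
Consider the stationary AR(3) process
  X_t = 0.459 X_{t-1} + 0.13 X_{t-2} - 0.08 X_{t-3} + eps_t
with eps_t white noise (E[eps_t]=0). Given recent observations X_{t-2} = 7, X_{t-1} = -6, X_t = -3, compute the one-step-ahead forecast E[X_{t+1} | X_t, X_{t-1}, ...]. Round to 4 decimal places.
E[X_{t+1} \mid \mathcal F_t] = -2.7170

For an AR(p) model X_t = c + sum_i phi_i X_{t-i} + eps_t, the
one-step-ahead conditional mean is
  E[X_{t+1} | X_t, ...] = c + sum_i phi_i X_{t+1-i}.
Substitute known values:
  E[X_{t+1} | ...] = (0.459) * (-3) + (0.13) * (-6) + (-0.08) * (7)
                   = -2.7170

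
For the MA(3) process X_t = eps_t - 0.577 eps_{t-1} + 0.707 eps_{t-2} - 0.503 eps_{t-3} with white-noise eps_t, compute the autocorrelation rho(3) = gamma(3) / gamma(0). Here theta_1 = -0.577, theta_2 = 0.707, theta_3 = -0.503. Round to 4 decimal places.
\rho(3) = -0.2412

For an MA(q) process with theta_0 = 1, the autocovariance is
  gamma(k) = sigma^2 * sum_{i=0..q-k} theta_i * theta_{i+k},
and rho(k) = gamma(k) / gamma(0). Sigma^2 cancels.
  numerator   = (1)*(-0.503) = -0.503.
  denominator = (1)^2 + (-0.577)^2 + (0.707)^2 + (-0.503)^2 = 2.085787.
  rho(3) = -0.503 / 2.085787 = -0.2412.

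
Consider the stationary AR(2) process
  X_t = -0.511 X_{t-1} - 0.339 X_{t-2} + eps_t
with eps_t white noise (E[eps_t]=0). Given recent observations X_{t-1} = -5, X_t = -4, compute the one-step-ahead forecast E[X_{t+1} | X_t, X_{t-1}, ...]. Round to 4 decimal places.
E[X_{t+1} \mid \mathcal F_t] = 3.7390

For an AR(p) model X_t = c + sum_i phi_i X_{t-i} + eps_t, the
one-step-ahead conditional mean is
  E[X_{t+1} | X_t, ...] = c + sum_i phi_i X_{t+1-i}.
Substitute known values:
  E[X_{t+1} | ...] = (-0.511) * (-4) + (-0.339) * (-5)
                   = 3.7390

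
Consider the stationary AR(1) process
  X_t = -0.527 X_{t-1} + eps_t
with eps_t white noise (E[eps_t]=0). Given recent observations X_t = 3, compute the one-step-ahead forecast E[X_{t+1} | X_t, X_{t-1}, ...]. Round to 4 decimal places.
E[X_{t+1} \mid \mathcal F_t] = -1.5810

For an AR(p) model X_t = c + sum_i phi_i X_{t-i} + eps_t, the
one-step-ahead conditional mean is
  E[X_{t+1} | X_t, ...] = c + sum_i phi_i X_{t+1-i}.
Substitute known values:
  E[X_{t+1} | ...] = (-0.527) * (3)
                   = -1.5810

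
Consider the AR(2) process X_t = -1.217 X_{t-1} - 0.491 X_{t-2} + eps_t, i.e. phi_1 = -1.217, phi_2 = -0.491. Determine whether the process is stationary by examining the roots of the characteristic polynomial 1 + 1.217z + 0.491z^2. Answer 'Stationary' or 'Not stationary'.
\text{Stationary}

The AR(p) characteristic polynomial is P(z) = 1 + 1.217z + 0.491z^2.
Stationarity requires all roots to lie outside the unit circle, i.e. |z| > 1 for every root.
Set 1 + (1.217) z + (0.491) z^2 = 0, i.e. a z^2 + b z + c = 0 with a = 0.491, b = 1.217, c = 1.
Discriminant D = b^2 - 4ac = (1.217)^2 - 4*(0.491)*1 = 1.481089 - (1.964) = -0.482911.
D < 0, so the roots are the complex-conjugate pair z = (-b +/- i sqrt(-D)) / (2a) = -1.2393 +/- 0.7077i.
For a conjugate pair |z|^2 = z * conj(z) = (product of roots) = c/a = 1/(0.491) = 2.03666, so |z| = sqrt(2.03666) = 1.4271 for both roots.
Moduli of all roots: 1.4271, 1.4271.
All moduli strictly greater than 1? Yes.
Verdict: Stationary.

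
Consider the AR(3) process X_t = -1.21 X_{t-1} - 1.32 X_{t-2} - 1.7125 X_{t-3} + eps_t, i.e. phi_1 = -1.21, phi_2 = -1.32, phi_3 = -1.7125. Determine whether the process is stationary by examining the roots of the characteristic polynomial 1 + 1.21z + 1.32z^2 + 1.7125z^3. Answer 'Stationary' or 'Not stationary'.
\text{Not stationary}

The AR(p) characteristic polynomial is P(z) = 1 + 1.21z + 1.32z^2 + 1.7125z^3.
Stationarity requires all roots to lie outside the unit circle, i.e. |z| > 1 for every root.
Degree 3: look for a simple real root z0 first, then factor out (1 - z/z0) and solve the remaining quadratic.
Testing z0 = -0.8: P(-0.8) = 1 + (1.21)(-0.8) + (1.32)(-0.8)^2 + (1.7125)(-0.8)^3
  = 1 + (-0.968) + (0.8448) + (-0.8768) = 0.  So z_0 = -0.8 is a root, |z_0| = 0.8.
Divide out the factor (1 + 1.25 z) = (1 - z/z0) (since 1/z0 = -1.25):
  P(z) = (1 + 1.25 z)(1 + (-0.04) z + (1.37) z^2)
  [check: z-coef -0.04 - (-1.25) = 1.21; z^2-coef 1.37 - (-1.25)(-0.04) = 1.32; z^3-coef -(-1.25)(1.37) = 1.7125.]
Remaining roots from the quadratic factor 1 + (-0.04) z + (1.37) z^2:
  Set 1 + (-0.04) z + (1.37) z^2 = 0, i.e. a z^2 + b z + c = 0 with a = 1.37, b = -0.04, c = 1.
  Discriminant D = b^2 - 4ac = (-0.04)^2 - 4*(1.37)*1 = 0.0016 - (5.48) = -5.4784.
  D < 0, so the roots are the complex-conjugate pair z = (-b +/- i sqrt(-D)) / (2a) = 0.0146 +/- 0.8542i.
  For a conjugate pair |z|^2 = z * conj(z) = (product of roots) = c/a = 1/(1.37) = 0.729927, so |z| = sqrt(0.729927) = 0.8544 for both roots.
Moduli of all roots: 0.8000, 0.8544, 0.8544.
All moduli strictly greater than 1? No.
Verdict: Not stationary.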